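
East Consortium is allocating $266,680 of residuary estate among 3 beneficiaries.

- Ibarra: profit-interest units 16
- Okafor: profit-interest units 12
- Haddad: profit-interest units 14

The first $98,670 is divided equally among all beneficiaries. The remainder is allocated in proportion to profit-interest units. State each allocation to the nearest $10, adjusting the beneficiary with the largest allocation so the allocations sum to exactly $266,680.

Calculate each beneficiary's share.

$98,670 shared equally gives $32,890 per beneficiary.
Remainder $168,010 by profit-interest units (total 42): Ibarra 64,003.81 → $64,000; Okafor 48,002.86 → $48,000; Haddad 56,003.33 → $56,000.
Rounding difference +$10 on remainder applied to Ibarra.
Totals: Ibarra $32,890 + $64,010 = $96,900; Okafor $32,890 + $48,000 = $80,890; Haddad $32,890 + $56,000 = $88,890.

Ibarra: $96,900; Okafor: $80,890; Haddad: $88,890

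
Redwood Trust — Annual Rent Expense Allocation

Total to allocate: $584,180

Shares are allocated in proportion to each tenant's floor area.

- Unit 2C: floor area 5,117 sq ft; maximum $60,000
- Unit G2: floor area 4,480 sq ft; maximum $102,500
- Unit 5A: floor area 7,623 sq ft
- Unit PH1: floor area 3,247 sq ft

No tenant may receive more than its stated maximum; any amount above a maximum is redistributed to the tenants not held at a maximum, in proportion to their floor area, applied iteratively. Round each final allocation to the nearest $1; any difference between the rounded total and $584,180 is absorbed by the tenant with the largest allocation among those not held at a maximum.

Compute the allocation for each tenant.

Total floor area = 20,467.
Unconstrained shares: Unit 2C 146,052.14; Unit G2 127,870.54; Unit 5A 217,579.72; Unit PH1 92,677.60.
Capped: Unit 2C ($60,000), Unit G2 ($102,500); remaining pool $421,680 reallocated over remaining floor area 10,870.
Remaining shares: Unit 5A 295,719.10 → $295,719; Unit PH1 125,960.90 → $125,961.

Unit 2C: $60,000; Unit G2: $102,500; Unit 5A: $295,719; Unit PH1: $125,961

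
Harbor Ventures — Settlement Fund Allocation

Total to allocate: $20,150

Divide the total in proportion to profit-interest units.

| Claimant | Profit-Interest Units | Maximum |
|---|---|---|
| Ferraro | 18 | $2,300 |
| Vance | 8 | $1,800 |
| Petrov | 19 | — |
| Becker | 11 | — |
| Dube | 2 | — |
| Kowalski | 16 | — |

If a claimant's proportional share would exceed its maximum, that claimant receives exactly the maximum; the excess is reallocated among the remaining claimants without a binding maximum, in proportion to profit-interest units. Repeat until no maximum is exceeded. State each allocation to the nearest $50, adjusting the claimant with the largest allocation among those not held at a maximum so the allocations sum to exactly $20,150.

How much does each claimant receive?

Profit-interest units total: 74.
Unconstrained shares: Ferraro 4,901.35; Vance 2,178.38; Petrov 5,173.65; Becker 2,995.27; Dube 544.59; Kowalski 4,356.76.
Held at cap: Ferraro ($2,300), Vance ($1,800); remaining pool $16,050 reallocated over remaining profit-interest units 48.
Redistributed shares: Petrov 6,353.12 → $6,350; Becker 3,678.12 → $3,700; Dube 668.75 → $650; Kowalski 5,350.00 → $5,350.

Ferraro: $2,300 · Vance: $1,800 · Petrov: $6,350 · Becker: $3,700 · Dube: $650 · Kowalski: $5,350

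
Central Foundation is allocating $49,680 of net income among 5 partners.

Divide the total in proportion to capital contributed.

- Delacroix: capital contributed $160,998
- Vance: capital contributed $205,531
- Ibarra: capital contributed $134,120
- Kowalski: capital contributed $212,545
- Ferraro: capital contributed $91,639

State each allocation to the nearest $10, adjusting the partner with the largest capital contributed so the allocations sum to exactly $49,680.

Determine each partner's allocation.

Combined capital contributed = 804,833.
Raw shares: Delacroix 160,998/804,833 × $49,680 = 9,937.94; Vance 205,531/804,833 × $49,680 = 12,686.83; Ibarra 134,120/804,833 × $49,680 = 8,278.84; Kowalski 212,545/804,833 × $49,680 = 13,119.78; Ferraro 91,639/804,833 × $49,680 = 5,656.61.
Rounded to nearest $10: Delacroix $9,940; Vance $12,690; Ibarra $8,280; Kowalski $13,120; Ferraro $5,660. Sum = $49,690.
Difference $49,680 − $49,690 = −$10 applied to largest capital contributed (Kowalski): Kowalski becomes $13,110.

Delacroix: $9,940 | Vance: $12,690 | Ibarra: $8,280 | Kowalski: $13,110 | Ferraro: $5,660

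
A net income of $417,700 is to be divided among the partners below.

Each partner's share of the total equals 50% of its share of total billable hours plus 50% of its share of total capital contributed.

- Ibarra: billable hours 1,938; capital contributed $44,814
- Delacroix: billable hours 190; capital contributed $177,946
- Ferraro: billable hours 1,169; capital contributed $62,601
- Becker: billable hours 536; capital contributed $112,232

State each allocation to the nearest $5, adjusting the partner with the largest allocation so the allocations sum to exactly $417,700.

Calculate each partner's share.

Totals — billable hours 3,833, capital contributed 397,593.
Composite weights (50% billable hours + 50% capital contributed): Ibarra 0.3092; Delacroix 0.2486; Ferraro 0.2312; Becker 0.2111.
Proportional shares: Ibarra 129,136.64; Delacroix 103,825.12; Ferraro 96,579.13; Becker 88,159.11.
After rounding ($5): Ibarra $129,135; Delacroix $103,825; Ferraro $96,580; Becker $88,160. Sum = $417,700.
Rounded total matches; no reconciliation needed.

Ibarra: $129,135; Delacroix: $103,825; Ferraro: $96,580; Becker: $88,160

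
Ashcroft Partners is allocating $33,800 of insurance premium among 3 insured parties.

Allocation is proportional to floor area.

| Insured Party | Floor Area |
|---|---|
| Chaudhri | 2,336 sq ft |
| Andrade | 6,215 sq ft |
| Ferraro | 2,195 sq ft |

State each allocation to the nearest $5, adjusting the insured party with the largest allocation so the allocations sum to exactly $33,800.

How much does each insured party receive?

Total floor area = 10,746.
Proportional shares: Chaudhri 2,336/10,746 × $33,800 = 7,347.55; Andrade 6,215/10,746 × $33,800 = 19,548.39; Ferraro 2,195/10,746 × $33,800 = 6,904.06.
Rounded to nearest $5: Chaudhri $7,350; Andrade $19,550; Ferraro $6,905. Sum = $33,805.
Difference $33,800 − $33,805 = −$5 applied to largest allocation (Andrade): Andrade becomes $19,545.

Chaudhri: $7,350 | Andrade: $19,545 | Ferraro: $6,905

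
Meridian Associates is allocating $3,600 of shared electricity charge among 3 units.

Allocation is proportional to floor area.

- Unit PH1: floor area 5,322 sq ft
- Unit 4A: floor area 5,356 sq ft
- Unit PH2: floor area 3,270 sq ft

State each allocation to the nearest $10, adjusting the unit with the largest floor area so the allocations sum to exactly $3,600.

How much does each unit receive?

Unit PH1: $1,370 | Unit 4A: $1,390 | Unit PH2: $840

Floor area total: 5,322 + 5,356 + 3,270 = 13,948.
Pro-rata amounts: Unit PH1 1,373.62; Unit 4A 1,382.39; Unit PH2 843.99.
Rounded to nearest $10: Unit PH1 $1,370; Unit 4A $1,380; Unit PH2 $840. Sum = $3,590.
Difference $3,600 − $3,590 = +$10 applied to largest floor area (Unit 4A): Unit 4A becomes $1,390.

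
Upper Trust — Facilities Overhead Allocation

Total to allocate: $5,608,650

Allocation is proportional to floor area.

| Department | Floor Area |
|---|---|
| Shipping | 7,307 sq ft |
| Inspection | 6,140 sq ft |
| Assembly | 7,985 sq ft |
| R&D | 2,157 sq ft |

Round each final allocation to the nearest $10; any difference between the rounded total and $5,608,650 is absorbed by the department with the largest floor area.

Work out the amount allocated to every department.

Shipping: $1,737,350 · Inspection: $1,459,880 · Assembly: $1,898,560 · R&D: $512,860

Floor area total: 7,307 + 6,140 + 7,985 + 2,157 = 23,589.
Pro-rata amounts: Shipping 1,737,352.39; Inspection 1,459,880.07; Assembly 1,898,557.39; R&D 512,860.15.
Rounded to nearest $10: Shipping $1,737,350; Inspection $1,459,880; Assembly $1,898,560; R&D $512,860. Sum = $5,608,650.
Rounded total matches; no reconciliation needed.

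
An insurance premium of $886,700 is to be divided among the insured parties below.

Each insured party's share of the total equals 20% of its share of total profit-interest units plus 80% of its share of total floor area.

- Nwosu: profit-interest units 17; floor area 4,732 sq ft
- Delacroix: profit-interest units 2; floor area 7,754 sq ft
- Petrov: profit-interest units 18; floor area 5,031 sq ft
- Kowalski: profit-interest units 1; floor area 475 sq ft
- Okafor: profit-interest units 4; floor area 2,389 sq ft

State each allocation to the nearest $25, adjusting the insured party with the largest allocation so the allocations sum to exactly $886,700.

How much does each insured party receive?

Nwosu: $236,475 · Delacroix: $278,325 · Petrov: $251,100 · Kowalski: $20,750 · Okafor: $100,050

Totals — profit-interest units 42, floor area 20,381.
Combined weights (20% profit-interest units + 80% floor area): Nwosu 0.2667; Delacroix 0.3139; Petrov 0.2832; Kowalski 0.0234; Okafor 0.1128.
Raw shares: Nwosu 236,477.57; Delacroix 278,322.46; Petrov 251,106.64; Kowalski 20,754.74; Okafor 100,038.59.
At nearest $25: Nwosu $236,475; Delacroix $278,325; Petrov $251,100; Kowalski $20,750; Okafor $100,050. Sum = $886,700.
No rounding difference to absorb.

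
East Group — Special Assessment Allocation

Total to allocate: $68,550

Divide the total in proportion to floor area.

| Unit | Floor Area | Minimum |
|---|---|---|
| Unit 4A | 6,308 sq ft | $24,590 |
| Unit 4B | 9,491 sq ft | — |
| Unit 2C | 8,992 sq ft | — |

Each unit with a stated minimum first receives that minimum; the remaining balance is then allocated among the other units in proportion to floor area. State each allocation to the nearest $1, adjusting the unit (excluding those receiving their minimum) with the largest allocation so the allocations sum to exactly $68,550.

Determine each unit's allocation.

Unit 4A: $24,590 | Unit 4B: $22,573 | Unit 2C: $21,387

Minimums first: Unit 4A $24,590. Residual $43,960.
Residual split over remaining floor area 18,483: Unit 4B 22,573.41 → $22,573; Unit 2C 21,386.59 → $21,387.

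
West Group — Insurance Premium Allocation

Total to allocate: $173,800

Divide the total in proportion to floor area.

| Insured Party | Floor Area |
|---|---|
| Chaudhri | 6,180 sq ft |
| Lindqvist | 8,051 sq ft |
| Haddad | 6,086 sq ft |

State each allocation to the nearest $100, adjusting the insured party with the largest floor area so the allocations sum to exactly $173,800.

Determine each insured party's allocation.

Chaudhri: $52,900 · Lindqvist: $68,800 · Haddad: $52,100

Combined floor area = 20,317.
Unrounded shares: Chaudhri 6,180/20,317 × $173,800 = 52,866.27; Lindqvist 8,051/20,317 × $173,800 = 68,871.58; Haddad 6,086/20,317 × $173,800 = 52,062.15.
Rounded to nearest $100: Chaudhri $52,900; Lindqvist $68,900; Haddad $52,100. Sum = $173,900.
Difference $173,800 − $173,900 = −$100 applied to largest floor area (Lindqvist): Lindqvist becomes $68,800.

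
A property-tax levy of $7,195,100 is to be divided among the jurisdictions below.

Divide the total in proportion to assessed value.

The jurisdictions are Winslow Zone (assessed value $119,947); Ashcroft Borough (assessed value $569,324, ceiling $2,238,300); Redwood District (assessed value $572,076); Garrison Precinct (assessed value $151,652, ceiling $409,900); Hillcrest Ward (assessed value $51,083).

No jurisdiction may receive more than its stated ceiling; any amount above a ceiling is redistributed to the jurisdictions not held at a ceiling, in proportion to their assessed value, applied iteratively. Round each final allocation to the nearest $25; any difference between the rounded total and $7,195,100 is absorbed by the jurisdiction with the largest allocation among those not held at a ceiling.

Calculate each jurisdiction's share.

Assessed value total: 1,464,082.
Unconstrained shares: Winslow Zone 589,468.80; Ashcroft Borough 2,797,891.86; Redwood District 2,811,416.32; Garrison Precinct 745,280.19; Hillcrest Ward 251,042.83.
Cap binds for Ashcroft Borough ($2,238,300), Garrison Precinct ($409,900); balance $4,546,900 reallocated over remaining assessed value 743,106.
Shares after redistribution: Winslow Zone 733,928.96 → $733,925; Redwood District 3,500,405.55 → $3,500,400; Hillcrest Ward 312,565.49 → $312,575.

Winslow Zone: $733,925 | Ashcroft Borough: $2,238,300 | Redwood District: $3,500,400 | Garrison Precinct: $409,900 | Hillcrest Ward: $312,575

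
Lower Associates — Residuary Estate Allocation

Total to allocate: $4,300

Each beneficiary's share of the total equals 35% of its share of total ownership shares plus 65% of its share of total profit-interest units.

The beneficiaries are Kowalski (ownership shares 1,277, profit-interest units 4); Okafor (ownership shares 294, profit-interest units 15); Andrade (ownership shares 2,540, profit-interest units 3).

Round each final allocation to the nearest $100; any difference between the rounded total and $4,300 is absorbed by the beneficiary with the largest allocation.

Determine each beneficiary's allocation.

Ownership shares total 4,111; profit-interest units total 22.
Composite weights (35% ownership shares + 65% profit-interest units): Kowalski 0.2269; Okafor 0.4682; Andrade 0.3049.
Unrounded shares: Kowalski 975.68; Okafor 2,013.31; Andrade 1,311.01.
Rounded to nearest $100: Kowalski $1,000; Okafor $2,000; Andrade $1,300. Sum = $4,300.
Rounded total matches; no reconciliation needed.

Kowalski: $1,000 | Okafor: $2,000 | Andrade: $1,300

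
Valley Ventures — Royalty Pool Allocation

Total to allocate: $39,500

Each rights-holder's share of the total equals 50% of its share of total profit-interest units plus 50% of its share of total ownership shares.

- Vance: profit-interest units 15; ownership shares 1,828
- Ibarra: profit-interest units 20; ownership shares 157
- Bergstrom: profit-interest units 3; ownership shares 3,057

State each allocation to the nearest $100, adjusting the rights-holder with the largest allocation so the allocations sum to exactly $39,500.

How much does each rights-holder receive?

Vance: $15,000 · Ibarra: $11,000 · Bergstrom: $13,500

Profit-interest units total 38; ownership shares total 5,042.
Blended shares (50% profit-interest units + 50% ownership shares): Vance 0.3786; Ibarra 0.2787; Bergstrom 0.3426.
Raw shares: Vance 14,956.50; Ibarra 11,009.72; Bergstrom 13,533.77.
After rounding ($100): Vance $15,000; Ibarra $11,000; Bergstrom $13,500. Sum = $39,500.
No rounding difference to absorb.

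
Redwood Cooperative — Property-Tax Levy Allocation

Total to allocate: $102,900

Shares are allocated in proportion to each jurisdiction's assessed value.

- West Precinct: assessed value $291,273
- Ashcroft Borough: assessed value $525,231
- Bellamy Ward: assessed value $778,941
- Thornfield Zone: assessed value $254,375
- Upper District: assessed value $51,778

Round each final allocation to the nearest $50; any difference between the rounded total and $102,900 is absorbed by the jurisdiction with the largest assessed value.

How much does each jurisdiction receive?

Combined assessed value = 291,273 + 525,231 + 778,941 + 254,375 + 51,778 = 1,901,598.
Pro-rata amounts: West Precinct 15,761.48; Ashcroft Borough 28,421.50; Bellamy Ward 42,150.35; Thornfield Zone 13,764.84; Upper District 2,801.83.
After rounding ($50): West Precinct $15,750; Ashcroft Borough $28,400; Bellamy Ward $42,150; Thornfield Zone $13,750; Upper District $2,800. Sum = $102,850.
Difference $102,900 − $102,850 = +$50 applied to largest assessed value (Bellamy Ward): Bellamy Ward becomes $42,200.

West Precinct: $15,750 · Ashcroft Borough: $28,400 · Bellamy Ward: $42,200 · Thornfield Zone: $13,750 · Upper District: $2,800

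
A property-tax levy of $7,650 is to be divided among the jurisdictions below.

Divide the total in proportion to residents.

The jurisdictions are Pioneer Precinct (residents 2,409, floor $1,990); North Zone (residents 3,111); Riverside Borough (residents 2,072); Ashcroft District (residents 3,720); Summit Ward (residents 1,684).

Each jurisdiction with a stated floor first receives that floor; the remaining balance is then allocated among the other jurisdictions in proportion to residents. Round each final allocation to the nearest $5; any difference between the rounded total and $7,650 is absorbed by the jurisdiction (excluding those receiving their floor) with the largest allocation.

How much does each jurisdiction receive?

Pioneer Precinct: $1,990 · North Zone: $1,665 · Riverside Borough: $1,110 · Ashcroft District: $1,985 · Summit Ward: $900

Fund the minimums — Pioneer Precinct $1,990. Residual $5,660.
Residual split over remaining residents 10,587: North Zone 1,663.20 → $1,665; Riverside Borough 1,107.73 → $1,110; Ashcroft District 1,988.78 → $1,990; Summit Ward 900.30 → $900.
Rounding difference −$5 applied to Ashcroft District → $1,985.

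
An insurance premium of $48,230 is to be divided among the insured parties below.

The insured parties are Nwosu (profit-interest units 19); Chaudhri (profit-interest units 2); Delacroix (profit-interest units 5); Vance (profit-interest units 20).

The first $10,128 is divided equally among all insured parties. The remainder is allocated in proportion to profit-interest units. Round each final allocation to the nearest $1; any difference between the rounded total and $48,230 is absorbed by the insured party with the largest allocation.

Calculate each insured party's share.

Nwosu: $18,270 | Chaudhri: $4,189 | Delacroix: $6,674 | Vance: $19,097

Equal tier: $10,128 ÷ 4 = $2,532 apiece.
Remainder $38,102 by profit-interest units (total 46): Nwosu 15,737.78 → $15,738; Chaudhri 1,656.61 → $1,657; Delacroix 4,141.52 → $4,142; Vance 16,566.09 → $16,566.
Rounding difference −$1 on remainder applied to Vance.
Totals: Nwosu $2,532 + $15,738 = $18,270; Chaudhri $2,532 + $1,657 = $4,189; Delacroix $2,532 + $4,142 = $6,674; Vance $2,532 + $16,565 = $19,097.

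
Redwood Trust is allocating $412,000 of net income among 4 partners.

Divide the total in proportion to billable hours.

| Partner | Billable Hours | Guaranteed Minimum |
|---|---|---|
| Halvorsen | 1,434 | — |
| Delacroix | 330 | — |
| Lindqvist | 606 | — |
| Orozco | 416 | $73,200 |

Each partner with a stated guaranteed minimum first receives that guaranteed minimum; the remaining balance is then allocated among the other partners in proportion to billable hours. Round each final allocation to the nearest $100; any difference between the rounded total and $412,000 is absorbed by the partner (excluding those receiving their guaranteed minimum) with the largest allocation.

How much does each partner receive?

Minimums first: Orozco $73,200. Balance $338,800.
Balance split over remaining billable hours 2,370: Halvorsen 204,995.44 → $205,000; Delacroix 47,174.68 → $47,200; Lindqvist 86,629.87 → $86,600.

Halvorsen: $205,000; Delacroix: $47,200; Lindqvist: $86,600; Orozco: $73,200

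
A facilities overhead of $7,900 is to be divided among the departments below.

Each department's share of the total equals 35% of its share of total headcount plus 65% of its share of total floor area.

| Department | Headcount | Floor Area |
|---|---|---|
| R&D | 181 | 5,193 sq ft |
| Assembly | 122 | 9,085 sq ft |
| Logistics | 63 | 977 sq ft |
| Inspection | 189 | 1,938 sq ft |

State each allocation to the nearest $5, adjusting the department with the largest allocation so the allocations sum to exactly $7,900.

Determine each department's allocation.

R&D: $2,455; Assembly: $3,320; Logistics: $605; Inspection: $1,520

Headcount total 555; floor area total 17,193.
Blended shares (35% headcount + 65% floor area): R&D 0.3105; Assembly 0.4204; Logistics 0.0767; Inspection 0.1925.
Pro-rata amounts: R&D 2,452.72; Assembly 3,321.20; Logistics 605.66; Inspection 1,520.41.
At nearest $5: R&D $2,455; Assembly $3,320; Logistics $605; Inspection $1,520. Sum = $7,900.
Rounded total matches; no reconciliation needed.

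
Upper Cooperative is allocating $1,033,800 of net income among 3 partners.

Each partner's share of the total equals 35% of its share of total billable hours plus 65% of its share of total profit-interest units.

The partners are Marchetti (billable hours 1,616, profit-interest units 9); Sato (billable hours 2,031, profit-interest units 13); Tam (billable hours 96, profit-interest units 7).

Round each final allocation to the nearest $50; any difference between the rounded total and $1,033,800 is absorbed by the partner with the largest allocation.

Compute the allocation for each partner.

Marchetti: $364,750 · Sato: $497,550 · Tam: $171,500

Totals — billable hours 3,743, profit-interest units 29.
Blended shares (35% billable hours + 65% profit-interest units): Marchetti 0.3528; Sato 0.4813; Tam 0.1659.
Unrounded shares: Marchetti 364,758.63; Sato 497,561.55; Tam 171,479.83.
After rounding ($50): Marchetti $364,750; Sato $497,550; Tam $171,500. Sum = $1,033,800.
No rounding difference to absorb.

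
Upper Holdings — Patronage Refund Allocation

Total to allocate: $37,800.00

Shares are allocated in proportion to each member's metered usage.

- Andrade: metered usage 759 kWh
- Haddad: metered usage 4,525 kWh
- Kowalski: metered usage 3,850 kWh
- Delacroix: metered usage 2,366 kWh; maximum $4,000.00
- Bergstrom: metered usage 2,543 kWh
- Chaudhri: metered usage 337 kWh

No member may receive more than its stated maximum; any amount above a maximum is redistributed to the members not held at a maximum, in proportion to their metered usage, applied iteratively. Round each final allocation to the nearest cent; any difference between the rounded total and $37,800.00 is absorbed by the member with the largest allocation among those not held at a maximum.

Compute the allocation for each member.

Total metered usage = 14,380.
Pro-rata shares before constraints: Andrade 1,995.1460; Haddad 11,894.6453; Kowalski 10,120.3060; Delacroix 6,219.3880; Bergstrom 6,684.6592; Chaudhri 885.8554.
Cap binds for Delacroix ($4,000.00); remaining pool $33,800.00 reallocated over remaining metered usage 12,014.
Shares after redistribution: Andrade 2,135.3587 → $2,135.36; Haddad 12,730.5643 → $12,730.56; Kowalski 10,831.5299 → $10,831.53; Bergstrom 7,154.4365 → $7,154.44; Chaudhri 948.1105 → $948.11.

Andrade: $2,135.36 · Haddad: $12,730.56 · Kowalski: $10,831.53 · Delacroix: $4,000.00 · Bergstrom: $7,154.44 · Chaudhri: $948.11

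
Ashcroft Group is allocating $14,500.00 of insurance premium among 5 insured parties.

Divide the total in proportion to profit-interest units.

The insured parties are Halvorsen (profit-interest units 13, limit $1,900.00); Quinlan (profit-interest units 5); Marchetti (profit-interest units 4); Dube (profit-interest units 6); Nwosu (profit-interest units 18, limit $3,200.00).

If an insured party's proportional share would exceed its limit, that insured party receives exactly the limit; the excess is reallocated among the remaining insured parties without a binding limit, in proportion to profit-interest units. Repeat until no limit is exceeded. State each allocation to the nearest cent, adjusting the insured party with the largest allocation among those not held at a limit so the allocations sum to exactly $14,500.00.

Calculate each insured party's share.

Halvorsen: $1,900.00 | Quinlan: $3,133.33 | Marchetti: $2,506.67 | Dube: $3,760.00 | Nwosu: $3,200.00

Sum of profit-interest units: 46.
Proportional shares (ignoring caps): Halvorsen 4,097.8261; Quinlan 1,576.0870; Marchetti 1,260.8696; Dube 1,891.3043; Nwosu 5,673.9130.
Cap binds for Halvorsen ($1,900.00), Nwosu ($3,200.00); remaining pool $9,400.00 reallocated over remaining profit-interest units 15.
Redistributed shares: Quinlan 3,133.3333 → $3,133.33; Marchetti 2,506.6667 → $2,506.67; Dube 3,760.0000 → $3,760.00.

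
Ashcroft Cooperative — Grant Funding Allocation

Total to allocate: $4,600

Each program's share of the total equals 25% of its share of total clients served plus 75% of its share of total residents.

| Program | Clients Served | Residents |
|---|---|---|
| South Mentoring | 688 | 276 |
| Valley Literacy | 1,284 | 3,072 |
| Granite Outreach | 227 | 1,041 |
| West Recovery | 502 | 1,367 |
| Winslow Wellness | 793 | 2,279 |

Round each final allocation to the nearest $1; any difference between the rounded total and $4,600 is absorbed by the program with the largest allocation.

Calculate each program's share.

South Mentoring: $345 · Valley Literacy: $1,741 · Granite Outreach: $522 · West Recovery: $752 · Winslow Wellness: $1,240

Clients served total 3,494; residents total 8,035.
Blended shares (25% clients served + 75% residents): South Mentoring 0.0750; Valley Literacy 0.3786; Granite Outreach 0.1134; West Recovery 0.1635; Winslow Wellness 0.2695.
Raw shares: South Mentoring 344.95; Valley Literacy 1,741.64; Granite Outreach 521.69; West Recovery 752.18; Winslow Wellness 1,239.54.
After rounding ($1): South Mentoring $345; Valley Literacy $1,742; Granite Outreach $522; West Recovery $752; Winslow Wellness $1,240. Sum = $4,601.
Difference $4,600 − $4,601 = −$1 applied to largest allocation (Valley Literacy): Valley Literacy becomes $1,741.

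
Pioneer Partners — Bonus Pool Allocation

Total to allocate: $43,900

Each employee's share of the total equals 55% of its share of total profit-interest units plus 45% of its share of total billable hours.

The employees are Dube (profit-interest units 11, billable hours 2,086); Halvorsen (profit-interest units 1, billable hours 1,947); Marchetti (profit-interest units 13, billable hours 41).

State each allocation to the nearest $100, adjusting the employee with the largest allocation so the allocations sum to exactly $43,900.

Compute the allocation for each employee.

Dube: $20,700 · Halvorsen: $10,400 · Marchetti: $12,800

Totals — profit-interest units 25, billable hours 4,074.
Combined weights (55% profit-interest units + 45% billable hours): Dube 0.4724; Halvorsen 0.2371; Marchetti 0.2905.
Pro-rata amounts: Dube 20,738.90; Halvorsen 10,406.89; Marchetti 12,754.21.
At nearest $100: Dube $20,700; Halvorsen $10,400; Marchetti $12,800. Sum = $43,900.
Rounded total matches; no reconciliation needed.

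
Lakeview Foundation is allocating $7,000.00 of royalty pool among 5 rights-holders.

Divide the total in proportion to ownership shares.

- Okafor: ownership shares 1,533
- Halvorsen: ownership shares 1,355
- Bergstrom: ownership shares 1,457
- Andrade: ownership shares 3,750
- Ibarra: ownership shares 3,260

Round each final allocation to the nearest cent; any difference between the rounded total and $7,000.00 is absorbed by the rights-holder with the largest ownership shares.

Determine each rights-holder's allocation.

Okafor: $945.05 | Halvorsen: $835.31 | Bergstrom: $898.19 | Andrade: $2,311.76 | Ibarra: $2,009.69

Combined ownership shares = 1,533 + 1,355 + 1,457 + 3,750 + 3,260 = 11,355.
Pro-rata amounts: Okafor 945.0462; Halvorsen 835.3148; Bergstrom 898.1946; Andrade 2,311.7569; Ibarra 2,009.6874.
After rounding (cent): Okafor $945.05; Halvorsen $835.31; Bergstrom $898.19; Andrade $2,311.76; Ibarra $2,009.69. Sum = $7,000.00.
Rounded total matches; no reconciliation needed.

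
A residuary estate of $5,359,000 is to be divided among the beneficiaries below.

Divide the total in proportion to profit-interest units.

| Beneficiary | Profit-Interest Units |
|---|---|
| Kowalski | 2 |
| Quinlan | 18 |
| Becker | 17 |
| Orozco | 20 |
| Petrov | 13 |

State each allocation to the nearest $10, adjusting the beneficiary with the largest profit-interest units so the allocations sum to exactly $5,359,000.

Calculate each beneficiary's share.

Kowalski: $153,110 | Quinlan: $1,378,030 | Becker: $1,301,470 | Orozco: $1,531,150 | Petrov: $995,240

Profit-interest units total: 2 + 18 + 17 + 20 + 13 = 70.
Pro-rata amounts: Kowalski 153,114.29; Quinlan 1,378,028.57; Becker 1,301,471.43; Orozco 1,531,142.86; Petrov 995,242.86.
After rounding ($10): Kowalski $153,110; Quinlan $1,378,030; Becker $1,301,470; Orozco $1,531,140; Petrov $995,240. Sum = $5,358,990.
Difference $5,359,000 − $5,358,990 = +$10 applied to largest profit-interest units (Orozco): Orozco becomes $1,531,150.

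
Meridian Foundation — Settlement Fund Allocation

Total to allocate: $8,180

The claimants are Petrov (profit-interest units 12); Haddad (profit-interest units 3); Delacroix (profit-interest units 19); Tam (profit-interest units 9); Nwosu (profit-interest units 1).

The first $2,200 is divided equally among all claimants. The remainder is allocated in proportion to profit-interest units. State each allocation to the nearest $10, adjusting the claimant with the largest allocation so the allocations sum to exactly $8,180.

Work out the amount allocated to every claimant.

Equal tier: $2,200 ÷ 5 = $440 apiece.
Remainder $5,980 by profit-interest units (total 44): Petrov 1,630.91 → $1,630; Haddad 407.73 → $410; Delacroix 2,582.27 → $2,580; Tam 1,223.18 → $1,220; Nwosu 135.91 → $140.
Totals: Petrov $440 + $1,630 = $2,070; Haddad $440 + $410 = $850; Delacroix $440 + $2,580 = $3,020; Tam $440 + $1,220 = $1,660; Nwosu $440 + $140 = $580.

Petrov: $2,070; Haddad: $850; Delacroix: $3,020; Tam: $1,660; Nwosu: $580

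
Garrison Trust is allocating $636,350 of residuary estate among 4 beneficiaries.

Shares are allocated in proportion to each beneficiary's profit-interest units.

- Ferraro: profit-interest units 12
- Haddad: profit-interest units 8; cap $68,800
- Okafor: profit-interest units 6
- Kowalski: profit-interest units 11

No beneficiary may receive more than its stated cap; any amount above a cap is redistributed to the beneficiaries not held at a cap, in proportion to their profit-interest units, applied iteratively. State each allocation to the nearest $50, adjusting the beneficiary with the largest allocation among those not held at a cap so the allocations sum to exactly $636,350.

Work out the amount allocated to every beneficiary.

Sum of profit-interest units: 37.
Proportional shares (ignoring caps): Ferraro 206,383.78; Haddad 137,589.19; Okafor 103,191.89; Kowalski 189,185.14.
Cap binds for Haddad ($68,800); balance $567,550 reallocated over remaining profit-interest units 29.
Shares after redistribution: Ferraro 234,848.28 → $234,850; Okafor 117,424.14 → $117,400; Kowalski 215,277.59 → $215,300.

Ferraro: $234,850 · Haddad: $68,800 · Okafor: $117,400 · Kowalski: $215,300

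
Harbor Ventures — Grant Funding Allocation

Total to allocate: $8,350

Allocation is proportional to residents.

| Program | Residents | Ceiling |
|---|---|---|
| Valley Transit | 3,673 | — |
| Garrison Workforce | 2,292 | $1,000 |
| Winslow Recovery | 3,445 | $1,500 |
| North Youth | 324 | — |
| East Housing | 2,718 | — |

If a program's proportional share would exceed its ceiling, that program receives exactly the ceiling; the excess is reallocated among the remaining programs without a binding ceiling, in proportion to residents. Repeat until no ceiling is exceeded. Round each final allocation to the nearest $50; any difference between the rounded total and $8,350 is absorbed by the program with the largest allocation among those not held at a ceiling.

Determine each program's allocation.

Sum of residents: 12,452.
Proportional shares (ignoring caps): Valley Transit 2,463.02; Garrison Workforce 1,536.96; Winslow Recovery 2,310.13; North Youth 217.27; East Housing 1,822.62.
Held at cap: Garrison Workforce ($1,000), Winslow Recovery ($1,500); remaining pool $5,850 reallocated over remaining residents 6,715.
Shares after redistribution: Valley Transit 3,199.86 → $3,200; North Youth 282.26 → $300; East Housing 2,367.88 → $2,350.

Valley Transit: $3,200 | Garrison Workforce: $1,000 | Winslow Recovery: $1,500 | North Youth: $300 | East Housing: $2,350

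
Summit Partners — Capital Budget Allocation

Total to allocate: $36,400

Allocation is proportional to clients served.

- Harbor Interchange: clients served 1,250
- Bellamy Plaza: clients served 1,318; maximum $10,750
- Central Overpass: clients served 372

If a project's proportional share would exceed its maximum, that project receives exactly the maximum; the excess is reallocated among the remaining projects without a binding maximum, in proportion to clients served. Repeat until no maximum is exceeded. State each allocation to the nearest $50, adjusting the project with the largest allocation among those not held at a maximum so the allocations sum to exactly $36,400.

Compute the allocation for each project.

Combined clients served = 2,940.
Pro-rata shares before constraints: Harbor Interchange 15,476.19; Bellamy Plaza 16,318.10; Central Overpass 4,605.71.
Capped: Bellamy Plaza ($10,750); remaining pool $25,650 reallocated over remaining clients served 1,622.
Redistributed shares: Harbor Interchange 19,767.26 → $19,750; Central Overpass 5,882.74 → $5,900.

Harbor Interchange: $19,750 | Bellamy Plaza: $10,750 | Central Overpass: $5,900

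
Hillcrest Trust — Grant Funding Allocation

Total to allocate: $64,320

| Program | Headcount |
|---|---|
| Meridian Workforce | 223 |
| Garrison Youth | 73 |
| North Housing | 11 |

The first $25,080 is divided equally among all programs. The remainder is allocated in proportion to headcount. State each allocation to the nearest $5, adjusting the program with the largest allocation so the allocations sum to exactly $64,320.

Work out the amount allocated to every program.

Meridian Workforce: $36,865 · Garrison Youth: $17,690 · North Housing: $9,765

Equal tier: $25,080 ÷ 3 = $8,360 apiece.
Remainder $39,240 by headcount (total 307): Meridian Workforce 28,503.32 → $28,505; Garrison Youth 9,330.68 → $9,330; North Housing 1,405.99 → $1,405.
Totals: Meridian Workforce $8,360 + $28,505 = $36,865; Garrison Youth $8,360 + $9,330 = $17,690; North Housing $8,360 + $1,405 = $9,765.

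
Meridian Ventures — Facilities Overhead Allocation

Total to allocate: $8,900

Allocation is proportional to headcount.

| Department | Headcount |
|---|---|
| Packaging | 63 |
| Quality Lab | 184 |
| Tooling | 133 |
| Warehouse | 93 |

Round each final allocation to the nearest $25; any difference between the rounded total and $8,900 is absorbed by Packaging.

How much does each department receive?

Combined headcount = 473.
Unrounded shares: Packaging 63/473 × $8,900 = 1,185.41; Quality Lab 184/473 × $8,900 = 3,462.16; Tooling 133/473 × $8,900 = 2,502.54; Warehouse 93/473 × $8,900 = 1,749.89.
After rounding ($25): Packaging $1,175; Quality Lab $3,450; Tooling $2,500; Warehouse $1,750. Sum = $8,875.
Difference $8,900 − $8,875 = +$25 applied to Packaging: Packaging becomes $1,200.

Packaging: $1,200 · Quality Lab: $3,450 · Tooling: $2,500 · Warehouse: $1,750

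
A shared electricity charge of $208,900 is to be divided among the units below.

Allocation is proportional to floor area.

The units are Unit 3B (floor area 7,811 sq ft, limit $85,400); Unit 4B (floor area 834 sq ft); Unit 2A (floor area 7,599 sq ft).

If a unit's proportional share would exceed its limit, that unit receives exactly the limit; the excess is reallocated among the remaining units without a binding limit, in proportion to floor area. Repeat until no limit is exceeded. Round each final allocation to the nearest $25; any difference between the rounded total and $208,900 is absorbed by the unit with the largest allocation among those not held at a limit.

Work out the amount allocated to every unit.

Floor area total: 16,244.
Pro-rata shares before constraints: Unit 3B 100,450.50; Unit 4B 10,725.35; Unit 2A 97,724.15.
Held at cap: Unit 3B ($85,400); balance $123,500 reallocated over remaining floor area 8,433.
Redistributed shares: Unit 4B 12,213.80 → $12,225; Unit 2A 111,286.20 → $111,275.

Unit 3B: $85,400; Unit 4B: $12,225; Unit 2A: $111,275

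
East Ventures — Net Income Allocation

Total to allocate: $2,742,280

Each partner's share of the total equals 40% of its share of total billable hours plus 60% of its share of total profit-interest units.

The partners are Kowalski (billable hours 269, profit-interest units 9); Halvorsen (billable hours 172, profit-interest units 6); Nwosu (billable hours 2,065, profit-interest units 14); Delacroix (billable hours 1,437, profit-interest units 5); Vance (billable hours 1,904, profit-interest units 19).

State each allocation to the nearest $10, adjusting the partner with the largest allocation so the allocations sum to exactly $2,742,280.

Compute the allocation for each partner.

Kowalski: $329,870 | Halvorsen: $218,540 | Nwosu: $822,020 | Delacroix: $424,810 | Vance: $947,040

Billable hours total 5,847; profit-interest units total 53.
Blended shares (40% billable hours + 60% profit-interest units): Kowalski 0.1203; Halvorsen 0.0797; Nwosu 0.2998; Delacroix 0.1549; Vance 0.3453.
Pro-rata amounts: Kowalski 329,867.19; Halvorsen 218,535.71; Nwosu 822,024.74; Delacroix 424,808.23; Vance 947,044.13.
Rounded to nearest $10: Kowalski $329,870; Halvorsen $218,540; Nwosu $822,020; Delacroix $424,810; Vance $947,040. Sum = $2,742,280.
No rounding difference to absorb.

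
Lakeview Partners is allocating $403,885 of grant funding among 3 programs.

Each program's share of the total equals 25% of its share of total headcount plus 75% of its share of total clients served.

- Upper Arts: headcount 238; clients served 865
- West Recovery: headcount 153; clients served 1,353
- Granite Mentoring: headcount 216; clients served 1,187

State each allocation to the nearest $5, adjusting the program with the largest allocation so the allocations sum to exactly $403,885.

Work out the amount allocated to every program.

Upper Arts: $116,540 | West Recovery: $145,815 | Granite Mentoring: $141,530

Totals — headcount 607, clients served 3,405.
Composite weights (25% headcount + 75% clients served): Upper Arts 0.2886; West Recovery 0.3610; Granite Mentoring 0.3504.
Unrounded shares: Upper Arts 116,541.70; West Recovery 145,815.59; Granite Mentoring 141,527.71.
Rounded to nearest $5: Upper Arts $116,540; West Recovery $145,815; Granite Mentoring $141,530. Sum = $403,885.
Sum already equals the total — no adjustment.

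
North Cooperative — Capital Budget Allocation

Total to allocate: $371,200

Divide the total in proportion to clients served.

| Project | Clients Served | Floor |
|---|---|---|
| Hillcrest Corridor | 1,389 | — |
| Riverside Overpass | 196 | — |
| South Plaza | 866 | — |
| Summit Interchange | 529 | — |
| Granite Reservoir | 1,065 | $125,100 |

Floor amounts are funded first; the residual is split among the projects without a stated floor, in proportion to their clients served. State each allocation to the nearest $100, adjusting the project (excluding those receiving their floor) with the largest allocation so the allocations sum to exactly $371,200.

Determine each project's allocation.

Hillcrest Corridor: $114,700 | Riverside Overpass: $16,200 | South Plaza: $71,500 | Summit Interchange: $43,700 | Granite Reservoir: $125,100

Minimums first: Granite Reservoir $125,100. Residual $246,100.
Residual split over remaining clients served 2,980: Hillcrest Corridor 114,709.03 → $114,700; Riverside Overpass 16,186.44 → $16,200; South Plaza 71,517.65 → $71,500; Summit Interchange 43,686.88 → $43,700.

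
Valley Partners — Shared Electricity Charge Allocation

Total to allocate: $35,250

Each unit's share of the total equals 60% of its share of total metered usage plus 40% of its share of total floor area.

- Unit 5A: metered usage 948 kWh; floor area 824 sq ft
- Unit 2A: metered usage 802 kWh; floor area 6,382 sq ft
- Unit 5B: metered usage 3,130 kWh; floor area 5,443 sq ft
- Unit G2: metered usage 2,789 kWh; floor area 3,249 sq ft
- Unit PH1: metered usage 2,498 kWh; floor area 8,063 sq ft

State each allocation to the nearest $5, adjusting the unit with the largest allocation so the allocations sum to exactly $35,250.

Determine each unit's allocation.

Metered usage total 10,167; floor area total 23,961.
Composite weights (60% metered usage + 40% floor area): Unit 5A 0.0697; Unit 2A 0.1539; Unit 5B 0.2756; Unit G2 0.2188; Unit PH1 0.2820.
Unrounded shares: Unit 5A 2,456.97; Unit 2A 5,423.90; Unit 5B 9,714.18; Unit G2 7,713.74; Unit PH1 9,941.21.
After rounding ($5): Unit 5A $2,455; Unit 2A $5,425; Unit 5B $9,715; Unit G2 $7,715; Unit PH1 $9,940. Sum = $35,250.
Sum already equals the total — no adjustment.

Unit 5A: $2,455; Unit 2A: $5,425; Unit 5B: $9,715; Unit G2: $7,715; Unit PH1: $9,940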